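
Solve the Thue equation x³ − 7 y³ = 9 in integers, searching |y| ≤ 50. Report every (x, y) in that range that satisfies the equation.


The equation is x³ - 7y³ = 9. For fixed y, x³ = 7·y³ + 9, so a solution requires the RHS to be a perfect cube.
Strategy: iterate y from -50 to 50, compute RHS = 7·y³ + 9, and check whether it is a (positive or negative) perfect cube.
Check small values of y:
  y = 0: RHS = 9 is not a perfect cube.
  y = 1: RHS = 16 is not a perfect cube.
  y = -1: RHS = 2 is not a perfect cube.
  y = 2: RHS = 65 is not a perfect cube.
  y = -2: RHS = -47 is not a perfect cube.
  y = 3: RHS = 198 is not a perfect cube.
  y = -3: RHS = -180 is not a perfect cube.
Continuing the search up to |y| = 50 finds no solutions either.
No (x, y) in the scanned range satisfies the equation.

No integer solutions with |y| ≤ 50.


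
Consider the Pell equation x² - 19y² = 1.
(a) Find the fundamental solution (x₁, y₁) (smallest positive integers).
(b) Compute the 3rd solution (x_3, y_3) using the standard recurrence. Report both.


Step 1: Find the fundamental solution (x₁, y₁) of x² - 19y² = 1.
  Expand √19 as a continued fraction. a₀ = ⌊√19⌋ = 4; iterate m_{k+1} = d_k·a_k − m_k, d_{k+1} = (19 − m_{k+1}²)/d_k, a_{k+1} = ⌊(a₀ + m_{k+1})/d_{k+1}⌋ (starting m₀ = 0, d₀ = 1), with convergents p_k = a_k·p_{k-1} + p_{k-2}, q_k = a_k·q_{k-1} + q_{k-2} (p₋₁ = 1, q₋₁ = 0):
  k = 0: a₀ = 4; p₀/q₀ = 4/1; p₀² − 19·q₀² = 16 − 19 = -3.
  k = 1: m = 4, d = 3, a = ⌊(4 + 4)/3⌋ = 2; p/q = (2·4 + 1)/(2·1 + 0) = 9/2; p² − 19·q² = 81 − 76 = 5.
  k = 2: m = 2, d = 5, a = ⌊(4 + 2)/5⌋ = 1; p/q = (1·9 + 4)/(1·2 + 1) = 13/3; p² − 19·q² = 169 − 171 = -2.
  k = 3: m = 3, d = 2, a = ⌊(4 + 3)/2⌋ = 3; p/q = (3·13 + 9)/(3·3 + 2) = 48/11; p² − 19·q² = 2304 − 2299 = 5.
  k = 4: m = 3, d = 5, a = ⌊(4 + 3)/5⌋ = 1; p/q = (1·48 + 13)/(1·11 + 3) = 61/14; p² − 19·q² = 3721 − 3724 = -3.
  k = 5: m = 2, d = 3, a = ⌊(4 + 2)/3⌋ = 2; p/q = (2·61 + 48)/(2·14 + 11) = 170/39; p² − 19·q² = 28900 − 28899 = 1.
  The first convergent with p² − 19·q² = 1 gives the fundamental solution (x₁, y₁) = (170, 39).
Step 2: Apply the recurrence (x_{n+1}, y_{n+1}) = (x₁x_n + 19y₁y_n, x₁y_n + y₁x_n) repeatedly.
  From (x_1, y_1) = (170, 39): x_2 = 170·170 + 19·39·39 = 57799; y_2 = 170·39 + 39·170 = 13260.
  From (x_2, y_2) = (57799, 13260): x_3 = 170·57799 + 19·39·13260 = 19651490; y_3 = 170·13260 + 39·57799 = 4508361.
Step 3: Verify x_3² - 19·y_3² = 386181059220100 - 386181059220099 = 1 (should be 1). ✓

(x_1, y_1) = (170, 39); (x_3, y_3) = (19651490, 4508361).


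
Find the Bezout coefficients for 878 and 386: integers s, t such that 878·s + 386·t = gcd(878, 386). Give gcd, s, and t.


Euclidean algorithm on (878, 386) — divide until remainder is 0:
  878 = 2 · 386 + 106
  386 = 3 · 106 + 68
  106 = 1 · 68 + 38
  68 = 1 · 38 + 30
  38 = 1 · 30 + 8
  30 = 3 · 8 + 6
  8 = 1 · 6 + 2
  6 = 3 · 2 + 0
gcd(878, 386) = 2.
Track Bezout coefficients alongside the remainders: start with r₀ = 878 = a·1 + b·0 (s = 1, t = 0) and r₁ = 386 = a·0 + b·1 (s = 0, t = 1); each new remainder r_{k+1} = r_{k-1} − q_k·r_k inherits s_{k+1} = s_{k-1} − q_k·s_k, t_{k+1} = t_{k-1} − q_k·t_k, so r_k = a·s_k + b·t_k at every step:
  q = 2: r = 106, s = 1 − 2·0 = 1, t = 0 − 2·1 = -2  (check: 878·1 + 386·(-2) = 106)
  q = 3: r = 68, s = 0 − 3·1 = -3, t = 1 − 3·(-2) = 7  (check: 878·(-3) + 386·7 = 68)
  q = 1: r = 38, s = 1 − 1·(-3) = 4, t = -2 − 1·7 = -9  (check: 878·4 + 386·(-9) = 38)
  q = 1: r = 30, s = -3 − 1·4 = -7, t = 7 − 1·(-9) = 16  (check: 878·(-7) + 386·16 = 30)
  q = 1: r = 8, s = 4 − 1·(-7) = 11, t = -9 − 1·16 = -25  (check: 878·11 + 386·(-25) = 8)
  q = 3: r = 6, s = -7 − 3·11 = -40, t = 16 − 3·(-25) = 91  (check: 878·(-40) + 386·91 = 6)
  q = 1: r = 2, s = 11 − 1·(-40) = 51, t = -25 − 1·91 = -116  (check: 878·51 + 386·(-116) = 2)
The row with r = 2 (the gcd) gives the Bezout coefficients s = 51, t = -116.
Result: 878 · (51) + 386 · (-116) = 2.

gcd(878, 386) = 2; s = 51, t = -116 (check: 878·51 + 386·(-116) = 2).


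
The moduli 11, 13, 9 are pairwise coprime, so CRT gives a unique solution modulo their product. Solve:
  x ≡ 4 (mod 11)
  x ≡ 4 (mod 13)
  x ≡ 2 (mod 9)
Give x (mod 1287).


Moduli 11, 13, 9 are pairwise coprime; by CRT there is a unique solution modulo M = 11 · 13 · 9 = 1287.
Solve pairwise, accumulating the modulus:
  Start with x ≡ 4 (mod 11).
  Combine with x ≡ 4 (mod 13): since gcd(11, 13) = 1, we get a unique residue mod 143.
    Write x = 4 + 11·t and substitute into x ≡ 4 (mod 13): 11·t ≡ 4 − 4 = 0 (mod 13).
    The inverse of 11 mod 13 is 6 (since 11·6 = 66 = 5·13 + 1), so t ≡ 6·0 = 0 ≡ 0 (mod 13).
    Then x = 4 + 11·0 = 4, valid modulo lcm(11, 13) = 143: x ≡ 4 (mod 143).
  Combine with x ≡ 2 (mod 9): since gcd(143, 9) = 1, we get a unique residue mod 1287.
    Write x = 4 + 143·t and substitute into x ≡ 2 (mod 9): 143·t ≡ 2 − 4 = -2 (mod 9).
    Reduce coefficients mod 9: 8·t ≡ 7 (mod 9).
    The inverse of 8 mod 9 is 8 (since 8·8 = 64 = 7·9 + 1), so t ≡ 8·7 = 56 ≡ 2 (mod 9).
    Then x = 4 + 143·2 = 290, valid modulo lcm(143, 9) = 1287: x ≡ 290 (mod 1287).
Verify: 290 mod 11 = 4 ✓, 290 mod 13 = 4 ✓, 290 mod 9 = 2 ✓.

x ≡ 290 (mod 1287).


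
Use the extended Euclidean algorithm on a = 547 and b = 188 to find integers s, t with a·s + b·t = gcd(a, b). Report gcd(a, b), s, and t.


Euclidean algorithm on (547, 188) — divide until remainder is 0:
  547 = 2 · 188 + 171
  188 = 1 · 171 + 17
  171 = 10 · 17 + 1
  17 = 17 · 1 + 0
gcd(547, 188) = 1.
Track Bezout coefficients alongside the remainders: start with r₀ = 547 = a·1 + b·0 (s = 1, t = 0) and r₁ = 188 = a·0 + b·1 (s = 0, t = 1); each new remainder r_{k+1} = r_{k-1} − q_k·r_k inherits s_{k+1} = s_{k-1} − q_k·s_k, t_{k+1} = t_{k-1} − q_k·t_k, so r_k = a·s_k + b·t_k at every step:
  q = 2: r = 171, s = 1 − 2·0 = 1, t = 0 − 2·1 = -2  (check: 547·1 + 188·(-2) = 171)
  q = 1: r = 17, s = 0 − 1·1 = -1, t = 1 − 1·(-2) = 3  (check: 547·(-1) + 188·3 = 17)
  q = 10: r = 1, s = 1 − 10·(-1) = 11, t = -2 − 10·3 = -32  (check: 547·11 + 188·(-32) = 1)
The row with r = 1 (the gcd) gives the Bezout coefficients s = 11, t = -32.
Result: 547 · (11) + 188 · (-32) = 1.

gcd(547, 188) = 1; s = 11, t = -32 (check: 547·11 + 188·(-32) = 1).


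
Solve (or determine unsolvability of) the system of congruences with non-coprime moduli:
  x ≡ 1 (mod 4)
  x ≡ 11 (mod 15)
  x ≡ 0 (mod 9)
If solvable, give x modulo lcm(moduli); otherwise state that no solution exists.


Moduli 4, 15, 9 are not pairwise coprime, so CRT works modulo lcm(m_i) when all pairwise compatibility conditions hold.
Pairwise compatibility: gcd(m_i, m_j) must divide a_i - a_j for every pair.
Merge one congruence at a time:
  Start: x ≡ 1 (mod 4).
  Combine with x ≡ 11 (mod 15): gcd(4, 15) = 1; 11 - 1 = 10, which IS divisible by 1, so compatible.
    Write x = 1 + 4·t and substitute into x ≡ 11 (mod 15): 4·t ≡ 11 − 1 = 10 (mod 15).
    The inverse of 4 mod 15 is 4 (since 4·4 = 16 = 1·15 + 1), so t ≡ 4·10 = 40 ≡ 10 (mod 15).
    Then x = 1 + 4·10 = 41, valid modulo lcm(4, 15) = 60: x ≡ 41 (mod 60).
  Combine with x ≡ 0 (mod 9): gcd(60, 9) = 3, and 0 - 41 = -41 is NOT divisible by 3.
    ⇒ system is inconsistent (no integer solution).

No solution (the system is inconsistent).


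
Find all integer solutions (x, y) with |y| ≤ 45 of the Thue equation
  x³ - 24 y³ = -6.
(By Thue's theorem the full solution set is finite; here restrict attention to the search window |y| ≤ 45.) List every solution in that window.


The equation is x³ - 24y³ = -6. For fixed y, x³ = 24·y³ − 6, so a solution requires the RHS to be a perfect cube.
Strategy: iterate y from -45 to 45, compute RHS = 24·y³ − 6, and check whether it is a (positive or negative) perfect cube.
Check small values of y:
  y = 0: RHS = -6 is not a perfect cube.
  y = 1: RHS = 18 is not a perfect cube.
  y = -1: RHS = -30 is not a perfect cube.
  y = 2: RHS = 186 is not a perfect cube.
  y = -2: RHS = -198 is not a perfect cube.
  y = 3: RHS = 642 is not a perfect cube.
  y = -3: RHS = -654 is not a perfect cube.
Continuing the search up to |y| = 45 finds no solutions either.
No (x, y) in the scanned range satisfies the equation.

No integer solutions with |y| ≤ 45.


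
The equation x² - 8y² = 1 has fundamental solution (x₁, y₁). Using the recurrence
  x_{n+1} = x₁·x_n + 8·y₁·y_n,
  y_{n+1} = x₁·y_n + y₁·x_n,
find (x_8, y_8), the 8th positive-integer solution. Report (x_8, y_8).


Step 1: Find the fundamental solution (x₁, y₁) of x² - 8y² = 1.
  Expand √8 as a continued fraction. a₀ = ⌊√8⌋ = 2; iterate m_{k+1} = d_k·a_k − m_k, d_{k+1} = (8 − m_{k+1}²)/d_k, a_{k+1} = ⌊(a₀ + m_{k+1})/d_{k+1}⌋ (starting m₀ = 0, d₀ = 1), with convergents p_k = a_k·p_{k-1} + p_{k-2}, q_k = a_k·q_{k-1} + q_{k-2} (p₋₁ = 1, q₋₁ = 0):
  k = 0: a₀ = 2; p₀/q₀ = 2/1; p₀² − 8·q₀² = 4 − 8 = -4.
  k = 1: m = 2, d = 4, a = ⌊(2 + 2)/4⌋ = 1; p/q = (1·2 + 1)/(1·1 + 0) = 3/1; p² − 8·q² = 9 − 8 = 1.
  The first convergent with p² − 8·q² = 1 gives the fundamental solution (x₁, y₁) = (3, 1).
Step 2: Apply the recurrence (x_{n+1}, y_{n+1}) = (x₁x_n + 8y₁y_n, x₁y_n + y₁x_n) repeatedly.
  From (x_1, y_1) = (3, 1): x_2 = 3·3 + 8·1·1 = 17; y_2 = 3·1 + 1·3 = 6.
  From (x_2, y_2) = (17, 6): x_3 = 3·17 + 8·1·6 = 99; y_3 = 3·6 + 1·17 = 35.
  From (x_3, y_3) = (99, 35): x_4 = 3·99 + 8·1·35 = 577; y_4 = 3·35 + 1·99 = 204.
  From (x_4, y_4) = (577, 204): x_5 = 3·577 + 8·1·204 = 3363; y_5 = 3·204 + 1·577 = 1189.
  From (x_5, y_5) = (3363, 1189): x_6 = 3·3363 + 8·1·1189 = 19601; y_6 = 3·1189 + 1·3363 = 6930.
  From (x_6, y_6) = (19601, 6930): x_7 = 3·19601 + 8·1·6930 = 114243; y_7 = 3·6930 + 1·19601 = 40391.
  From (x_7, y_7) = (114243, 40391): x_8 = 3·114243 + 8·1·40391 = 665857; y_8 = 3·40391 + 1·114243 = 235416.
Step 3: Verify x_8² - 8·y_8² = 443365544449 - 443365544448 = 1 (should be 1). ✓

(x_1, y_1) = (3, 1); (x_8, y_8) = (665857, 235416).


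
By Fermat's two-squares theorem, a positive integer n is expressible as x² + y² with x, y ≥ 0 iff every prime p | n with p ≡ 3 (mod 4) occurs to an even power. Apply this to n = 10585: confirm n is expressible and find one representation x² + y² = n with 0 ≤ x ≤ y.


Step 1: Factor n = 10585 = 5 · 29 · 73.
Step 2: Check the mod-4 condition on each prime factor: 5 ≡ 1 (mod 4), exponent 1; 29 ≡ 1 (mod 4), exponent 1; 73 ≡ 1 (mod 4), exponent 1.
All primes ≡ 3 (mod 4) appear to even exponent (or don't appear), so by the two-squares theorem n IS expressible as a sum of two squares.
Step 3: Build a representation. Here n = 5 · 29 · 73 is a product of primes ≡ 1 (mod 4). Each prime p ≡ 1 (mod 4) is itself a sum of two squares; find a² by testing p − a² for a perfect square:
  5: 5 − 1² = 4 = 2² ⇒ 5 = 1² + 2².
  29: 29 − 1² = 28, 29 − 2² = 25 = 5² ⇒ 29 = 2² + 5².
  73: 73 − 1² = 72, 73 − 2² = 69, 73 − 3² = 64 = 8² ⇒ 73 = 3² + 8².
  Combine using the Brahmagupta–Fibonacci identity (a² + b²)(c² + d²) = (ac − bd)² + (ad + bc)² = (ac + bd)² + (ad − bc)²:
  5 · 29 = 145: from (1² + 2²)(2² + 5²), take (1·2 − 2·5, 1·5 + 2·2) = (2 − 10, 5 + 4) = (-8, 9); dropping signs (only squares matter) gives (8, 9); check 8² + 9² = 64 + 81 = 145 ✓.
  145 · 73 = 10585: from (8² + 9²)(3² + 8²), take (8·3 − 9·8, 8·8 + 9·3) = (24 − 72, 64 + 27) = (-48, 91); dropping signs (only squares matter) gives (48, 91); check 48² + 91² = 2304 + 8281 = 10585 ✓.
Step 4: Order so x ≤ y and verify: 48² + 91² = 2304 + 8281 = 10585 = n. ✓

n = 10585 = 48² + 91² (one valid representation with x ≤ y).


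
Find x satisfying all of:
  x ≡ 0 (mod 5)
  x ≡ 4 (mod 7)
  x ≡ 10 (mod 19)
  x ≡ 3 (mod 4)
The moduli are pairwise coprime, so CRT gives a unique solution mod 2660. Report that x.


Product of moduli M = 5 · 7 · 19 · 4 = 2660.
Merge one congruence at a time:
  Start: x ≡ 0 (mod 5).
  Combine with x ≡ 4 (mod 7); new modulus lcm = 35.
    Write x = 0 + 5·t and substitute into x ≡ 4 (mod 7): 5·t ≡ 4 − 0 = 4 (mod 7).
    The inverse of 5 mod 7 is 3 (since 5·3 = 15 = 2·7 + 1), so t ≡ 3·4 = 12 ≡ 5 (mod 7).
    Then x = 0 + 5·5 = 25, valid modulo lcm(5, 7) = 35: x ≡ 25 (mod 35).
  Combine with x ≡ 10 (mod 19); new modulus lcm = 665.
    Write x = 25 + 35·t and substitute into x ≡ 10 (mod 19): 35·t ≡ 10 − 25 = -15 (mod 19).
    Reduce coefficients mod 19: 16·t ≡ 4 (mod 19).
    The inverse of 16 mod 19 is 6 (since 16·6 = 96 = 5·19 + 1), so t ≡ 6·4 = 24 ≡ 5 (mod 19).
    Then x = 25 + 35·5 = 200, valid modulo lcm(35, 19) = 665: x ≡ 200 (mod 665).
  Combine with x ≡ 3 (mod 4); new modulus lcm = 2660.
    Write x = 200 + 665·t and substitute into x ≡ 3 (mod 4): 665·t ≡ 3 − 200 = -197 (mod 4).
    Reduce coefficients mod 4: 1·t ≡ 3 (mod 4).
    So t ≡ 3 (mod 4).
    Then x = 200 + 665·3 = 2195, valid modulo lcm(665, 4) = 2660: x ≡ 2195 (mod 2660).
Verify against each original: 2195 mod 5 = 0, 2195 mod 7 = 4, 2195 mod 19 = 10, 2195 mod 4 = 3.

x ≡ 2195 (mod 2660).


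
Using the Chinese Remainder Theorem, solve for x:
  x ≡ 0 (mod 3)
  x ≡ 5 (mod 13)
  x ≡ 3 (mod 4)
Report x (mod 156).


Moduli 3, 13, 4 are pairwise coprime; by CRT there is a unique solution modulo M = 3 · 13 · 4 = 156.
Solve pairwise, accumulating the modulus:
  Start with x ≡ 0 (mod 3).
  Combine with x ≡ 5 (mod 13): since gcd(3, 13) = 1, we get a unique residue mod 39.
    Write x = 0 + 3·t and substitute into x ≡ 5 (mod 13): 3·t ≡ 5 − 0 = 5 (mod 13).
    The inverse of 3 mod 13 is 9 (since 3·9 = 27 = 2·13 + 1), so t ≡ 9·5 = 45 ≡ 6 (mod 13).
    Then x = 0 + 3·6 = 18, valid modulo lcm(3, 13) = 39: x ≡ 18 (mod 39).
  Combine with x ≡ 3 (mod 4): since gcd(39, 4) = 1, we get a unique residue mod 156.
    Write x = 18 + 39·t and substitute into x ≡ 3 (mod 4): 39·t ≡ 3 − 18 = -15 (mod 4).
    Reduce coefficients mod 4: 3·t ≡ 1 (mod 4).
    The inverse of 3 mod 4 is 3 (since 3·3 = 9 = 2·4 + 1), so t ≡ 3·1 = 3 ≡ 3 (mod 4).
    Then x = 18 + 39·3 = 135, valid modulo lcm(39, 4) = 156: x ≡ 135 (mod 156).
Verify: 135 mod 3 = 0 ✓, 135 mod 13 = 5 ✓, 135 mod 4 = 3 ✓.

x ≡ 135 (mod 156).


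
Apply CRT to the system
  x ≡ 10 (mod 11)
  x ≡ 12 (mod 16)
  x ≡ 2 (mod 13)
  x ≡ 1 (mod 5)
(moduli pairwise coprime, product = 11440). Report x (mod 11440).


Product of moduli M = 11 · 16 · 13 · 5 = 11440.
Merge one congruence at a time:
  Start: x ≡ 10 (mod 11).
  Combine with x ≡ 12 (mod 16); new modulus lcm = 176.
    Write x = 10 + 11·t and substitute into x ≡ 12 (mod 16): 11·t ≡ 12 − 10 = 2 (mod 16).
    The inverse of 11 mod 16 is 3 (since 11·3 = 33 = 2·16 + 1), so t ≡ 3·2 = 6 ≡ 6 (mod 16).
    Then x = 10 + 11·6 = 76, valid modulo lcm(11, 16) = 176: x ≡ 76 (mod 176).
  Combine with x ≡ 2 (mod 13); new modulus lcm = 2288.
    Write x = 76 + 176·t and substitute into x ≡ 2 (mod 13): 176·t ≡ 2 − 76 = -74 (mod 13).
    Reduce coefficients mod 13: 7·t ≡ 4 (mod 13).
    The inverse of 7 mod 13 is 2 (since 7·2 = 14 = 1·13 + 1), so t ≡ 2·4 = 8 ≡ 8 (mod 13).
    Then x = 76 + 176·8 = 1484, valid modulo lcm(176, 13) = 2288: x ≡ 1484 (mod 2288).
  Combine with x ≡ 1 (mod 5); new modulus lcm = 11440.
    Write x = 1484 + 2288·t and substitute into x ≡ 1 (mod 5): 2288·t ≡ 1 − 1484 = -1483 (mod 5).
    Reduce coefficients mod 5: 3·t ≡ 2 (mod 5).
    The inverse of 3 mod 5 is 2 (since 3·2 = 6 = 1·5 + 1), so t ≡ 2·2 = 4 ≡ 4 (mod 5).
    Then x = 1484 + 2288·4 = 10636, valid modulo lcm(2288, 5) = 11440: x ≡ 10636 (mod 11440).
Verify against each original: 10636 mod 11 = 10, 10636 mod 16 = 12, 10636 mod 13 = 2, 10636 mod 5 = 1.

x ≡ 10636 (mod 11440).


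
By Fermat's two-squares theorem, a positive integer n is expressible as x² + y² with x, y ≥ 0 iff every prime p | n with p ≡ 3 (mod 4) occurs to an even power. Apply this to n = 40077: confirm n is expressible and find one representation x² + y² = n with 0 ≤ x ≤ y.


Step 1: Factor n = 40077 = 3^2 · 61 · 73.
Step 2: Check the mod-4 condition on each prime factor: 3 ≡ 3 (mod 4), exponent 2 (must be even); 61 ≡ 1 (mod 4), exponent 1; 73 ≡ 1 (mod 4), exponent 1.
All primes ≡ 3 (mod 4) appear to even exponent (or don't appear), so by the two-squares theorem n IS expressible as a sum of two squares.
Step 3: Build a representation. Group n = k² · m with k = 3 and m = 61 · 73 = 4453 (a product of primes ≡ 1 (mod 4)); a representation of m scales to one of n via (k·x)² + (k·y)² = k²(x² + y²). Each prime p ≡ 1 (mod 4) is itself a sum of two squares; find a² by testing p − a² for a perfect square:
  61: 61 − 1² = 60, 61 − 2² = 57, 61 − 3² = 52, 61 − 4² = 45, 61 − 5² = 36 = 6² ⇒ 61 = 5² + 6².
  73: 73 − 1² = 72, 73 − 2² = 69, 73 − 3² = 64 = 8² ⇒ 73 = 3² + 8².
  Combine using the Brahmagupta–Fibonacci identity (a² + b²)(c² + d²) = (ac − bd)² + (ad + bc)² = (ac + bd)² + (ad − bc)²:
  61 · 73 = 4453: from (5² + 6²)(3² + 8²), take (5·3 − 6·8, 5·8 + 6·3) = (15 − 48, 40 + 18) = (-33, 58); dropping signs (only squares matter) gives (33, 58); check 33² + 58² = 1089 + 3364 = 4453 ✓.
  Scale by k = 3: (3·33, 3·58) = (99, 174).
Step 4: Order so x ≤ y and verify: 99² + 174² = 9801 + 30276 = 40077 = n. ✓

n = 40077 = 99² + 174² (one valid representation with x ≤ y).


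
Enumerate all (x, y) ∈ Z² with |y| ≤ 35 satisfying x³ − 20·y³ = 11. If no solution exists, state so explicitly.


The equation is x³ - 20y³ = 11. For fixed y, x³ = 20·y³ + 11, so a solution requires the RHS to be a perfect cube.
Strategy: iterate y from -35 to 35, compute RHS = 20·y³ + 11, and check whether it is a (positive or negative) perfect cube.
Check small values of y:
  y = 0: RHS = 11 is not a perfect cube.
  y = 1: RHS = 31 is not a perfect cube.
  y = -1: RHS = -9 is not a perfect cube.
  y = 2: RHS = 171 is not a perfect cube.
  y = -2: RHS = -149 is not a perfect cube.
  y = 3: RHS = 551 is not a perfect cube.
  y = -3: RHS = -529 is not a perfect cube.
Continuing the search up to |y| = 35 finds no solutions either.
No (x, y) in the scanned range satisfies the equation.

No integer solutions with |y| ≤ 35.


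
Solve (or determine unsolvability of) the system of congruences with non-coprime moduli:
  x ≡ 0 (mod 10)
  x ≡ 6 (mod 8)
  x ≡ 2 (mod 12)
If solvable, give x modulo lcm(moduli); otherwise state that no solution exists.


Moduli 10, 8, 12 are not pairwise coprime, so CRT works modulo lcm(m_i) when all pairwise compatibility conditions hold.
Pairwise compatibility: gcd(m_i, m_j) must divide a_i - a_j for every pair.
Merge one congruence at a time:
  Start: x ≡ 0 (mod 10).
  Combine with x ≡ 6 (mod 8): gcd(10, 8) = 2; 6 - 0 = 6, which IS divisible by 2, so compatible.
    Write x = 0 + 10·t and substitute into x ≡ 6 (mod 8): 10·t ≡ 6 − 0 = 6 (mod 8).
    Divide the congruence (and modulus) by g = 2: 5·t ≡ 3 (mod 4).
    Reduce coefficients mod 4: 1·t ≡ 3 (mod 4).
    So t ≡ 3 (mod 4).
    Then x = 0 + 10·3 = 30, valid modulo lcm(10, 8) = 40: x ≡ 30 (mod 40).
  Combine with x ≡ 2 (mod 12): gcd(40, 12) = 4; 2 - 30 = -28, which IS divisible by 4, so compatible.
    Write x = 30 + 40·t and substitute into x ≡ 2 (mod 12): 40·t ≡ 2 − 30 = -28 (mod 12).
    Divide the congruence (and modulus) by g = 4: 10·t ≡ -7 (mod 3).
    Reduce coefficients mod 3: 1·t ≡ 2 (mod 3).
    So t ≡ 2 (mod 3).
    Then x = 30 + 40·2 = 110, valid modulo lcm(40, 12) = 120: x ≡ 110 (mod 120).
Verify: 110 mod 10 = 0, 110 mod 8 = 6, 110 mod 12 = 2.

x ≡ 110 (mod 120).


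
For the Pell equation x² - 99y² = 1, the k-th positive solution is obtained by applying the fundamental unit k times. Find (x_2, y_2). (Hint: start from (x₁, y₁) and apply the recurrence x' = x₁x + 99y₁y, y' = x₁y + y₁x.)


Step 1: Find the fundamental solution (x₁, y₁) of x² - 99y² = 1.
  Expand √99 as a continued fraction. a₀ = ⌊√99⌋ = 9; iterate m_{k+1} = d_k·a_k − m_k, d_{k+1} = (99 − m_{k+1}²)/d_k, a_{k+1} = ⌊(a₀ + m_{k+1})/d_{k+1}⌋ (starting m₀ = 0, d₀ = 1), with convergents p_k = a_k·p_{k-1} + p_{k-2}, q_k = a_k·q_{k-1} + q_{k-2} (p₋₁ = 1, q₋₁ = 0):
  k = 0: a₀ = 9; p₀/q₀ = 9/1; p₀² − 99·q₀² = 81 − 99 = -18.
  k = 1: m = 9, d = 18, a = ⌊(9 + 9)/18⌋ = 1; p/q = (1·9 + 1)/(1·1 + 0) = 10/1; p² − 99·q² = 100 − 99 = 1.
  The first convergent with p² − 99·q² = 1 gives the fundamental solution (x₁, y₁) = (10, 1).
Step 2: Apply the recurrence (x_{n+1}, y_{n+1}) = (x₁x_n + 99y₁y_n, x₁y_n + y₁x_n) repeatedly.
  From (x_1, y_1) = (10, 1): x_2 = 10·10 + 99·1·1 = 199; y_2 = 10·1 + 1·10 = 20.
Step 3: Verify x_2² - 99·y_2² = 39601 - 39600 = 1 (should be 1). ✓

(x_1, y_1) = (10, 1); (x_2, y_2) = (199, 20).


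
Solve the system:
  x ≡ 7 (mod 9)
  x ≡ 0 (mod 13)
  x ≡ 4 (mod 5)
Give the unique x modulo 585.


Moduli 9, 13, 5 are pairwise coprime; by CRT there is a unique solution modulo M = 9 · 13 · 5 = 585.
Solve pairwise, accumulating the modulus:
  Start with x ≡ 7 (mod 9).
  Combine with x ≡ 0 (mod 13): since gcd(9, 13) = 1, we get a unique residue mod 117.
    Write x = 7 + 9·t and substitute into x ≡ 0 (mod 13): 9·t ≡ 0 − 7 = -7 (mod 13).
    Reduce coefficients mod 13: 9·t ≡ 6 (mod 13).
    The inverse of 9 mod 13 is 3 (since 9·3 = 27 = 2·13 + 1), so t ≡ 3·6 = 18 ≡ 5 (mod 13).
    Then x = 7 + 9·5 = 52, valid modulo lcm(9, 13) = 117: x ≡ 52 (mod 117).
  Combine with x ≡ 4 (mod 5): since gcd(117, 5) = 1, we get a unique residue mod 585.
    Write x = 52 + 117·t and substitute into x ≡ 4 (mod 5): 117·t ≡ 4 − 52 = -48 (mod 5).
    Reduce coefficients mod 5: 2·t ≡ 2 (mod 5).
    The inverse of 2 mod 5 is 3 (since 2·3 = 6 = 1·5 + 1), so t ≡ 3·2 = 6 ≡ 1 (mod 5).
    Then x = 52 + 117·1 = 169, valid modulo lcm(117, 5) = 585: x ≡ 169 (mod 585).
Verify: 169 mod 9 = 7 ✓, 169 mod 13 = 0 ✓, 169 mod 5 = 4 ✓.

x ≡ 169 (mod 585).


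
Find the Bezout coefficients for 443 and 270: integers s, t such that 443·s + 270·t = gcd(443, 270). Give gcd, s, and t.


Euclidean algorithm on (443, 270) — divide until remainder is 0:
  443 = 1 · 270 + 173
  270 = 1 · 173 + 97
  173 = 1 · 97 + 76
  97 = 1 · 76 + 21
  76 = 3 · 21 + 13
  21 = 1 · 13 + 8
  13 = 1 · 8 + 5
  8 = 1 · 5 + 3
  5 = 1 · 3 + 2
  3 = 1 · 2 + 1
  2 = 2 · 1 + 0
gcd(443, 270) = 1.
Track Bezout coefficients alongside the remainders: start with r₀ = 443 = a·1 + b·0 (s = 1, t = 0) and r₁ = 270 = a·0 + b·1 (s = 0, t = 1); each new remainder r_{k+1} = r_{k-1} − q_k·r_k inherits s_{k+1} = s_{k-1} − q_k·s_k, t_{k+1} = t_{k-1} − q_k·t_k, so r_k = a·s_k + b·t_k at every step:
  q = 1: r = 173, s = 1 − 1·0 = 1, t = 0 − 1·1 = -1  (check: 443·1 + 270·(-1) = 173)
  q = 1: r = 97, s = 0 − 1·1 = -1, t = 1 − 1·(-1) = 2  (check: 443·(-1) + 270·2 = 97)
  q = 1: r = 76, s = 1 − 1·(-1) = 2, t = -1 − 1·2 = -3  (check: 443·2 + 270·(-3) = 76)
  q = 1: r = 21, s = -1 − 1·2 = -3, t = 2 − 1·(-3) = 5  (check: 443·(-3) + 270·5 = 21)
  q = 3: r = 13, s = 2 − 3·(-3) = 11, t = -3 − 3·5 = -18  (check: 443·11 + 270·(-18) = 13)
  q = 1: r = 8, s = -3 − 1·11 = -14, t = 5 − 1·(-18) = 23  (check: 443·(-14) + 270·23 = 8)
  q = 1: r = 5, s = 11 − 1·(-14) = 25, t = -18 − 1·23 = -41  (check: 443·25 + 270·(-41) = 5)
  q = 1: r = 3, s = -14 − 1·25 = -39, t = 23 − 1·(-41) = 64  (check: 443·(-39) + 270·64 = 3)
  q = 1: r = 2, s = 25 − 1·(-39) = 64, t = -41 − 1·64 = -105  (check: 443·64 + 270·(-105) = 2)
  q = 1: r = 1, s = -39 − 1·64 = -103, t = 64 − 1·(-105) = 169  (check: 443·(-103) + 270·169 = 1)
The row with r = 1 (the gcd) gives the Bezout coefficients s = -103, t = 169.
Result: 443 · (-103) + 270 · (169) = 1.

gcd(443, 270) = 1; s = -103, t = 169 (check: 443·(-103) + 270·169 = 1).


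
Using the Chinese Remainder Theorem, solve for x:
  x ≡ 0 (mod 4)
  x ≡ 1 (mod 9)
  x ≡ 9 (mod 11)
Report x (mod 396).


Moduli 4, 9, 11 are pairwise coprime; by CRT there is a unique solution modulo M = 4 · 9 · 11 = 396.
Solve pairwise, accumulating the modulus:
  Start with x ≡ 0 (mod 4).
  Combine with x ≡ 1 (mod 9): since gcd(4, 9) = 1, we get a unique residue mod 36.
    Write x = 0 + 4·t and substitute into x ≡ 1 (mod 9): 4·t ≡ 1 − 0 = 1 (mod 9).
    The inverse of 4 mod 9 is 7 (since 4·7 = 28 = 3·9 + 1), so t ≡ 7·1 = 7 ≡ 7 (mod 9).
    Then x = 0 + 4·7 = 28, valid modulo lcm(4, 9) = 36: x ≡ 28 (mod 36).
  Combine with x ≡ 9 (mod 11): since gcd(36, 11) = 1, we get a unique residue mod 396.
    Write x = 28 + 36·t and substitute into x ≡ 9 (mod 11): 36·t ≡ 9 − 28 = -19 (mod 11).
    Reduce coefficients mod 11: 3·t ≡ 3 (mod 11).
    The inverse of 3 mod 11 is 4 (since 3·4 = 12 = 1·11 + 1), so t ≡ 4·3 = 12 ≡ 1 (mod 11).
    Then x = 28 + 36·1 = 64, valid modulo lcm(36, 11) = 396: x ≡ 64 (mod 396).
Verify: 64 mod 4 = 0 ✓, 64 mod 9 = 1 ✓, 64 mod 11 = 9 ✓.

x ≡ 64 (mod 396).


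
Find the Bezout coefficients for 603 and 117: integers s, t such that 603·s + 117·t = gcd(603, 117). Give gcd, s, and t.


Euclidean algorithm on (603, 117) — divide until remainder is 0:
  603 = 5 · 117 + 18
  117 = 6 · 18 + 9
  18 = 2 · 9 + 0
gcd(603, 117) = 9.
Track Bezout coefficients alongside the remainders: start with r₀ = 603 = a·1 + b·0 (s = 1, t = 0) and r₁ = 117 = a·0 + b·1 (s = 0, t = 1); each new remainder r_{k+1} = r_{k-1} − q_k·r_k inherits s_{k+1} = s_{k-1} − q_k·s_k, t_{k+1} = t_{k-1} − q_k·t_k, so r_k = a·s_k + b·t_k at every step:
  q = 5: r = 18, s = 1 − 5·0 = 1, t = 0 − 5·1 = -5  (check: 603·1 + 117·(-5) = 18)
  q = 6: r = 9, s = 0 − 6·1 = -6, t = 1 − 6·(-5) = 31  (check: 603·(-6) + 117·31 = 9)
The row with r = 9 (the gcd) gives the Bezout coefficients s = -6, t = 31.
Result: 603 · (-6) + 117 · (31) = 9.

gcd(603, 117) = 9; s = -6, t = 31 (check: 603·(-6) + 117·31 = 9).


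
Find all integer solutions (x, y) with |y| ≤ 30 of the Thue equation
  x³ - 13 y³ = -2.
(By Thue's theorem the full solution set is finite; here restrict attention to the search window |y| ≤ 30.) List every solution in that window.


The equation is x³ - 13y³ = -2. For fixed y, x³ = 13·y³ − 2, so a solution requires the RHS to be a perfect cube.
Strategy: iterate y from -30 to 30, compute RHS = 13·y³ − 2, and check whether it is a (positive or negative) perfect cube.
Check small values of y:
  y = 0: RHS = -2 is not a perfect cube.
  y = 1: RHS = 11 is not a perfect cube.
  y = -1: RHS = -15 is not a perfect cube.
  y = 2: RHS = 102 is not a perfect cube.
  y = -2: RHS = -106 is not a perfect cube.
  y = 3: RHS = 349 is not a perfect cube.
  y = -3: RHS = -353 is not a perfect cube.
Continuing the search up to |y| = 30 finds no solutions either.
No (x, y) in the scanned range satisfies the equation.

No integer solutions with |y| ≤ 30.


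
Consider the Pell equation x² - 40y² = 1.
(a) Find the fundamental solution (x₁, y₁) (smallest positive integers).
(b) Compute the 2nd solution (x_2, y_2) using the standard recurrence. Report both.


Step 1: Find the fundamental solution (x₁, y₁) of x² - 40y² = 1.
  Expand √40 as a continued fraction. a₀ = ⌊√40⌋ = 6; iterate m_{k+1} = d_k·a_k − m_k, d_{k+1} = (40 − m_{k+1}²)/d_k, a_{k+1} = ⌊(a₀ + m_{k+1})/d_{k+1}⌋ (starting m₀ = 0, d₀ = 1), with convergents p_k = a_k·p_{k-1} + p_{k-2}, q_k = a_k·q_{k-1} + q_{k-2} (p₋₁ = 1, q₋₁ = 0):
  k = 0: a₀ = 6; p₀/q₀ = 6/1; p₀² − 40·q₀² = 36 − 40 = -4.
  k = 1: m = 6, d = 4, a = ⌊(6 + 6)/4⌋ = 3; p/q = (3·6 + 1)/(3·1 + 0) = 19/3; p² − 40·q² = 361 − 360 = 1.
  The first convergent with p² − 40·q² = 1 gives the fundamental solution (x₁, y₁) = (19, 3).
Step 2: Apply the recurrence (x_{n+1}, y_{n+1}) = (x₁x_n + 40y₁y_n, x₁y_n + y₁x_n) repeatedly.
  From (x_1, y_1) = (19, 3): x_2 = 19·19 + 40·3·3 = 721; y_2 = 19·3 + 3·19 = 114.
Step 3: Verify x_2² - 40·y_2² = 519841 - 519840 = 1 (should be 1). ✓

(x_1, y_1) = (19, 3); (x_2, y_2) = (721, 114).


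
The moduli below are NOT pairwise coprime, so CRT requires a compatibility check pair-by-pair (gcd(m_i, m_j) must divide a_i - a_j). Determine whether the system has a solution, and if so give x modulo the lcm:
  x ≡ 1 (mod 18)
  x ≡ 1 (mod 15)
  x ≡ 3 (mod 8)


Moduli 18, 15, 8 are not pairwise coprime, so CRT works modulo lcm(m_i) when all pairwise compatibility conditions hold.
Pairwise compatibility: gcd(m_i, m_j) must divide a_i - a_j for every pair.
Merge one congruence at a time:
  Start: x ≡ 1 (mod 18).
  Combine with x ≡ 1 (mod 15): gcd(18, 15) = 3; 1 - 1 = 0, which IS divisible by 3, so compatible.
    Write x = 1 + 18·t and substitute into x ≡ 1 (mod 15): 18·t ≡ 1 − 1 = 0 (mod 15).
    Divide the congruence (and modulus) by g = 3: 6·t ≡ 0 (mod 5).
    Reduce coefficients mod 5: 1·t ≡ 0 (mod 5).
    So t ≡ 0 (mod 5).
    Then x = 1 + 18·0 = 1, valid modulo lcm(18, 15) = 90: x ≡ 1 (mod 90).
  Combine with x ≡ 3 (mod 8): gcd(90, 8) = 2; 3 - 1 = 2, which IS divisible by 2, so compatible.
    Write x = 1 + 90·t and substitute into x ≡ 3 (mod 8): 90·t ≡ 3 − 1 = 2 (mod 8).
    Divide the congruence (and modulus) by g = 2: 45·t ≡ 1 (mod 4).
    Reduce coefficients mod 4: 1·t ≡ 1 (mod 4).
    So t ≡ 1 (mod 4).
    Then x = 1 + 90·1 = 91, valid modulo lcm(90, 8) = 360: x ≡ 91 (mod 360).
Verify: 91 mod 18 = 1, 91 mod 15 = 1, 91 mod 8 = 3.

x ≡ 91 (mod 360).


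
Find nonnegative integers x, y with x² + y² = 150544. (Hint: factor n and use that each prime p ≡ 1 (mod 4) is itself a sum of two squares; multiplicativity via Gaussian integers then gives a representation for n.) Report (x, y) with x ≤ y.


Step 1: Factor n = 150544 = 2^4 · 97^2.
Step 2: Check the mod-4 condition on each prime factor: 2 = 2 (special); 97 ≡ 1 (mod 4), exponent 2.
All primes ≡ 3 (mod 4) appear to even exponent (or don't appear), so by the two-squares theorem n IS expressible as a sum of two squares.
Step 3: Build a representation. Group n = k² · m with k = 4 and m = 97 · 97 = 9409 (a product of primes ≡ 1 (mod 4)); a representation of m scales to one of n via (k·x)² + (k·y)² = k²(x² + y²). Each prime p ≡ 1 (mod 4) is itself a sum of two squares; find a² by testing p − a² for a perfect square:
  97: 97 − 1² = 96, 97 − 2² = 93, 97 − 3² = 88, 97 − 4² = 81 = 9² ⇒ 97 = 4² + 9².
  Combine using the Brahmagupta–Fibonacci identity (a² + b²)(c² + d²) = (ac − bd)² + (ad + bc)² = (ac + bd)² + (ad − bc)²:
  97 · 97 = 9409: from (4² + 9²)(4² + 9²), take (4·4 − 9·9, 4·9 + 9·4) = (16 − 81, 36 + 36) = (-65, 72); dropping signs (only squares matter) gives (65, 72); check 65² + 72² = 4225 + 5184 = 9409 ✓.
  Scale by k = 4: (4·65, 4·72) = (260, 288).
Step 4: Order so x ≤ y and verify: 260² + 288² = 67600 + 82944 = 150544 = n. ✓

n = 150544 = 260² + 288² (one valid representation with x ≤ y).


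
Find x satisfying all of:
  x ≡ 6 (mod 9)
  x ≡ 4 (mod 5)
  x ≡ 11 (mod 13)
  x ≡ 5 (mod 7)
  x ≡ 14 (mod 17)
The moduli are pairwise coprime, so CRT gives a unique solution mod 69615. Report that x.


Product of moduli M = 9 · 5 · 13 · 7 · 17 = 69615.
Merge one congruence at a time:
  Start: x ≡ 6 (mod 9).
  Combine with x ≡ 4 (mod 5); new modulus lcm = 45.
    Write x = 6 + 9·t and substitute into x ≡ 4 (mod 5): 9·t ≡ 4 − 6 = -2 (mod 5).
    Reduce coefficients mod 5: 4·t ≡ 3 (mod 5).
    The inverse of 4 mod 5 is 4 (since 4·4 = 16 = 3·5 + 1), so t ≡ 4·3 = 12 ≡ 2 (mod 5).
    Then x = 6 + 9·2 = 24, valid modulo lcm(9, 5) = 45: x ≡ 24 (mod 45).
  Combine with x ≡ 11 (mod 13); new modulus lcm = 585.
    Write x = 24 + 45·t and substitute into x ≡ 11 (mod 13): 45·t ≡ 11 − 24 = -13 (mod 13).
    Reduce coefficients mod 13: 6·t ≡ 0 (mod 13).
    The inverse of 6 mod 13 is 11 (since 6·11 = 66 = 5·13 + 1), so t ≡ 11·0 = 0 ≡ 0 (mod 13).
    Then x = 24 + 45·0 = 24, valid modulo lcm(45, 13) = 585: x ≡ 24 (mod 585).
  Combine with x ≡ 5 (mod 7); new modulus lcm = 4095.
    Write x = 24 + 585·t and substitute into x ≡ 5 (mod 7): 585·t ≡ 5 − 24 = -19 (mod 7).
    Reduce coefficients mod 7: 4·t ≡ 2 (mod 7).
    The inverse of 4 mod 7 is 2 (since 4·2 = 8 = 1·7 + 1), so t ≡ 2·2 = 4 ≡ 4 (mod 7).
    Then x = 24 + 585·4 = 2364, valid modulo lcm(585, 7) = 4095: x ≡ 2364 (mod 4095).
  Combine with x ≡ 14 (mod 17); new modulus lcm = 69615.
    Write x = 2364 + 4095·t and substitute into x ≡ 14 (mod 17): 4095·t ≡ 14 − 2364 = -2350 (mod 17).
    Reduce coefficients mod 17: 15·t ≡ 13 (mod 17).
    The inverse of 15 mod 17 is 8 (since 15·8 = 120 = 7·17 + 1), so t ≡ 8·13 = 104 ≡ 2 (mod 17).
    Then x = 2364 + 4095·2 = 10554, valid modulo lcm(4095, 17) = 69615: x ≡ 10554 (mod 69615).
Verify against each original: 10554 mod 9 = 6, 10554 mod 5 = 4, 10554 mod 13 = 11, 10554 mod 7 = 5, 10554 mod 17 = 14.

x ≡ 10554 (mod 69615).


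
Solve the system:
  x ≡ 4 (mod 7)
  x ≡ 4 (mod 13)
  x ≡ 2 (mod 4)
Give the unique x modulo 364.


Moduli 7, 13, 4 are pairwise coprime; by CRT there is a unique solution modulo M = 7 · 13 · 4 = 364.
Solve pairwise, accumulating the modulus:
  Start with x ≡ 4 (mod 7).
  Combine with x ≡ 4 (mod 13): since gcd(7, 13) = 1, we get a unique residue mod 91.
    Write x = 4 + 7·t and substitute into x ≡ 4 (mod 13): 7·t ≡ 4 − 4 = 0 (mod 13).
    The inverse of 7 mod 13 is 2 (since 7·2 = 14 = 1·13 + 1), so t ≡ 2·0 = 0 ≡ 0 (mod 13).
    Then x = 4 + 7·0 = 4, valid modulo lcm(7, 13) = 91: x ≡ 4 (mod 91).
  Combine with x ≡ 2 (mod 4): since gcd(91, 4) = 1, we get a unique residue mod 364.
    Write x = 4 + 91·t and substitute into x ≡ 2 (mod 4): 91·t ≡ 2 − 4 = -2 (mod 4).
    Reduce coefficients mod 4: 3·t ≡ 2 (mod 4).
    The inverse of 3 mod 4 is 3 (since 3·3 = 9 = 2·4 + 1), so t ≡ 3·2 = 6 ≡ 2 (mod 4).
    Then x = 4 + 91·2 = 186, valid modulo lcm(91, 4) = 364: x ≡ 186 (mod 364).
Verify: 186 mod 7 = 4 ✓, 186 mod 13 = 4 ✓, 186 mod 4 = 2 ✓.

x ≡ 186 (mod 364).


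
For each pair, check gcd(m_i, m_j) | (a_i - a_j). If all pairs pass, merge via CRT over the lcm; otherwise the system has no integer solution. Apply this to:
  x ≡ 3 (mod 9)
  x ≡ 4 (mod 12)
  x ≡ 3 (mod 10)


Moduli 9, 12, 10 are not pairwise coprime, so CRT works modulo lcm(m_i) when all pairwise compatibility conditions hold.
Pairwise compatibility: gcd(m_i, m_j) must divide a_i - a_j for every pair.
Merge one congruence at a time:
  Start: x ≡ 3 (mod 9).
  Combine with x ≡ 4 (mod 12): gcd(9, 12) = 3, and 4 - 3 = 1 is NOT divisible by 3.
    ⇒ system is inconsistent (no integer solution).

No solution (the system is inconsistent).


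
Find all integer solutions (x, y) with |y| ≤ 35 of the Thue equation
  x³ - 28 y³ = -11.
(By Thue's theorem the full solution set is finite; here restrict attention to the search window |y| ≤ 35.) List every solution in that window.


The equation is x³ - 28y³ = -11. For fixed y, x³ = 28·y³ − 11, so a solution requires the RHS to be a perfect cube.
Strategy: iterate y from -35 to 35, compute RHS = 28·y³ − 11, and check whether it is a (positive or negative) perfect cube.
Check small values of y:
  y = 0: RHS = -11 is not a perfect cube.
  y = 1: RHS = 17 is not a perfect cube.
  y = -1: RHS = -39 is not a perfect cube.
  y = 2: RHS = 213 is not a perfect cube.
  y = -2: RHS = -235 is not a perfect cube.
  y = 3: RHS = 745 is not a perfect cube.
  y = -3: RHS = -767 is not a perfect cube.
Continuing the search up to |y| = 35 finds no solutions either.
No (x, y) in the scanned range satisfies the equation.

No integer solutions with |y| ≤ 35.


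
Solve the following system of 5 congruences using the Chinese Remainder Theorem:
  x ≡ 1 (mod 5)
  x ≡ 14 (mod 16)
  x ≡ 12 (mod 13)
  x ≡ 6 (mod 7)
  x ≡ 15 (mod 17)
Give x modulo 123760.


Product of moduli M = 5 · 16 · 13 · 7 · 17 = 123760.
Merge one congruence at a time:
  Start: x ≡ 1 (mod 5).
  Combine with x ≡ 14 (mod 16); new modulus lcm = 80.
    Write x = 1 + 5·t and substitute into x ≡ 14 (mod 16): 5·t ≡ 14 − 1 = 13 (mod 16).
    The inverse of 5 mod 16 is 13 (since 5·13 = 65 = 4·16 + 1), so t ≡ 13·13 = 169 ≡ 9 (mod 16).
    Then x = 1 + 5·9 = 46, valid modulo lcm(5, 16) = 80: x ≡ 46 (mod 80).
  Combine with x ≡ 12 (mod 13); new modulus lcm = 1040.
    Write x = 46 + 80·t and substitute into x ≡ 12 (mod 13): 80·t ≡ 12 − 46 = -34 (mod 13).
    Reduce coefficients mod 13: 2·t ≡ 5 (mod 13).
    The inverse of 2 mod 13 is 7 (since 2·7 = 14 = 1·13 + 1), so t ≡ 7·5 = 35 ≡ 9 (mod 13).
    Then x = 46 + 80·9 = 766, valid modulo lcm(80, 13) = 1040: x ≡ 766 (mod 1040).
  Combine with x ≡ 6 (mod 7); new modulus lcm = 7280.
    Write x = 766 + 1040·t and substitute into x ≡ 6 (mod 7): 1040·t ≡ 6 − 766 = -760 (mod 7).
    Reduce coefficients mod 7: 4·t ≡ 3 (mod 7).
    The inverse of 4 mod 7 is 2 (since 4·2 = 8 = 1·7 + 1), so t ≡ 2·3 = 6 ≡ 6 (mod 7).
    Then x = 766 + 1040·6 = 7006, valid modulo lcm(1040, 7) = 7280: x ≡ 7006 (mod 7280).
  Combine with x ≡ 15 (mod 17); new modulus lcm = 123760.
    Write x = 7006 + 7280·t and substitute into x ≡ 15 (mod 17): 7280·t ≡ 15 − 7006 = -6991 (mod 17).
    Reduce coefficients mod 17: 4·t ≡ 13 (mod 17).
    The inverse of 4 mod 17 is 13 (since 4·13 = 52 = 3·17 + 1), so t ≡ 13·13 = 169 ≡ 16 (mod 17).
    Then x = 7006 + 7280·16 = 123486, valid modulo lcm(7280, 17) = 123760: x ≡ 123486 (mod 123760).
Verify against each original: 123486 mod 5 = 1, 123486 mod 16 = 14, 123486 mod 13 = 12, 123486 mod 7 = 6, 123486 mod 17 = 15.

x ≡ 123486 (mod 123760).


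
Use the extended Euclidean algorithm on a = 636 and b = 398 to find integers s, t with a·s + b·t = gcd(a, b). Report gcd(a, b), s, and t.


Euclidean algorithm on (636, 398) — divide until remainder is 0:
  636 = 1 · 398 + 238
  398 = 1 · 238 + 160
  238 = 1 · 160 + 78
  160 = 2 · 78 + 4
  78 = 19 · 4 + 2
  4 = 2 · 2 + 0
gcd(636, 398) = 2.
Track Bezout coefficients alongside the remainders: start with r₀ = 636 = a·1 + b·0 (s = 1, t = 0) and r₁ = 398 = a·0 + b·1 (s = 0, t = 1); each new remainder r_{k+1} = r_{k-1} − q_k·r_k inherits s_{k+1} = s_{k-1} − q_k·s_k, t_{k+1} = t_{k-1} − q_k·t_k, so r_k = a·s_k + b·t_k at every step:
  q = 1: r = 238, s = 1 − 1·0 = 1, t = 0 − 1·1 = -1  (check: 636·1 + 398·(-1) = 238)
  q = 1: r = 160, s = 0 − 1·1 = -1, t = 1 − 1·(-1) = 2  (check: 636·(-1) + 398·2 = 160)
  q = 1: r = 78, s = 1 − 1·(-1) = 2, t = -1 − 1·2 = -3  (check: 636·2 + 398·(-3) = 78)
  q = 2: r = 4, s = -1 − 2·2 = -5, t = 2 − 2·(-3) = 8  (check: 636·(-5) + 398·8 = 4)
  q = 19: r = 2, s = 2 − 19·(-5) = 97, t = -3 − 19·8 = -155  (check: 636·97 + 398·(-155) = 2)
The row with r = 2 (the gcd) gives the Bezout coefficients s = 97, t = -155.
Result: 636 · (97) + 398 · (-155) = 2.

gcd(636, 398) = 2; s = 97, t = -155 (check: 636·97 + 398·(-155) = 2).


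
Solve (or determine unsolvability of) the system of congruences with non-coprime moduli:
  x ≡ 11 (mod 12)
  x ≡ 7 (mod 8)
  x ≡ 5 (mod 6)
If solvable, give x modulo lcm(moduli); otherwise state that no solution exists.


Moduli 12, 8, 6 are not pairwise coprime, so CRT works modulo lcm(m_i) when all pairwise compatibility conditions hold.
Pairwise compatibility: gcd(m_i, m_j) must divide a_i - a_j for every pair.
Merge one congruence at a time:
  Start: x ≡ 11 (mod 12).
  Combine with x ≡ 7 (mod 8): gcd(12, 8) = 4; 7 - 11 = -4, which IS divisible by 4, so compatible.
    Write x = 11 + 12·t and substitute into x ≡ 7 (mod 8): 12·t ≡ 7 − 11 = -4 (mod 8).
    Divide the congruence (and modulus) by g = 4: 3·t ≡ -1 (mod 2).
    Reduce coefficients mod 2: 1·t ≡ 1 (mod 2).
    So t ≡ 1 (mod 2).
    Then x = 11 + 12·1 = 23, valid modulo lcm(12, 8) = 24: x ≡ 23 (mod 24).
  Combine with x ≡ 5 (mod 6): gcd(24, 6) = 6; 5 - 23 = -18, which IS divisible by 6, so compatible.
    Write x = 23 + 24·t and substitute into x ≡ 5 (mod 6): 24·t ≡ 5 − 23 = -18 (mod 6).
    Divide the congruence (and modulus) by g = 6: 4·t ≡ -3 (mod 1).
    Modulo 1 every t works; take t = 0.
    Then x = 23 + 24·0 = 23, valid modulo lcm(24, 6) = 24: x ≡ 23 (mod 24).
Verify: 23 mod 12 = 11, 23 mod 8 = 7, 23 mod 6 = 5.

x ≡ 23 (mod 24).
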